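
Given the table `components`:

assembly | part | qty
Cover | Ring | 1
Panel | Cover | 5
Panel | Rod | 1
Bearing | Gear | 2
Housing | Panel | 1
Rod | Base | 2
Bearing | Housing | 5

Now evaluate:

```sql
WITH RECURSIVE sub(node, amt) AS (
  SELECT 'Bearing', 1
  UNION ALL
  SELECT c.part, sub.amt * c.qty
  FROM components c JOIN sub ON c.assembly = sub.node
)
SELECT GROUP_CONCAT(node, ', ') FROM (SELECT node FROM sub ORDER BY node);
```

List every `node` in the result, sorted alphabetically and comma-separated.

Base, Bearing, Cover, Gear, Housing, Panel, Ring, Rod

Base: (Bearing, amt=1).
Iteration 1: components of {Bearing} -> Gear = 1*2 = 2, Housing = 1*5 = 5.
Iteration 2: components of {Gear,Housing} -> Panel = 5*1 = 5.
Iteration 3: components of {Panel} -> Cover = 5*5 = 25, Rod = 5*1 = 5.
Iteration 4: components of {Cover,Rod} -> Base = 5*2 = 10, Ring = 25*1 = 25.
Iteration 5: no further components; recursion stops.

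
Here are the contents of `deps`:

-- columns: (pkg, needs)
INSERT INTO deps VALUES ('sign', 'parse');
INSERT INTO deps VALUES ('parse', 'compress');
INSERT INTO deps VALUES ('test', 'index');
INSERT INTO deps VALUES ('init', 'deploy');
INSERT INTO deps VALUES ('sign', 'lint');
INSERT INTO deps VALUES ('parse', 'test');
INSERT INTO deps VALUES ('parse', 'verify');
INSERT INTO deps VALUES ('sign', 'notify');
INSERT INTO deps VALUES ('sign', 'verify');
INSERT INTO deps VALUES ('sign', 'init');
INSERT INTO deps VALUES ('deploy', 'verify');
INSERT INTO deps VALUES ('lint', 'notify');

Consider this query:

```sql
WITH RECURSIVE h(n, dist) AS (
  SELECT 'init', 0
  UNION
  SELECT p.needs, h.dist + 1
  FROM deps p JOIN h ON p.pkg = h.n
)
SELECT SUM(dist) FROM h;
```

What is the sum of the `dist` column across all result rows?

3

Base: (init, dist=0).
Iteration 1: edges from {init} -> (deploy, dist=1).
Iteration 2: edges from {deploy} -> (verify, dist=2).
Iteration 3: no outgoing edges from {verify}; recursion stops.
SUM(dist) = 0 + 1 + 2 = 3.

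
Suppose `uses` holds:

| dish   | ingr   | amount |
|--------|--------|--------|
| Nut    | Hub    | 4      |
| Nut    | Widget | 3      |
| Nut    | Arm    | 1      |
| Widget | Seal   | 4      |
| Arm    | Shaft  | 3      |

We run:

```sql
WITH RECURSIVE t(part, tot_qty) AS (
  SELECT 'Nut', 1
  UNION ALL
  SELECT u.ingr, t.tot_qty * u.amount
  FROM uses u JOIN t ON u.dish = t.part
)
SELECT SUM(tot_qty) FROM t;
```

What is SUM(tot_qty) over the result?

24

Base: (Nut, tot_qty=1).
Iteration 1: components of {Nut} -> Arm = 1*1 = 1, Hub = 1*4 = 4, Widget = 1*3 = 3.
Iteration 2: components of {Arm,Hub,Widget} -> Seal = 3*4 = 12, Shaft = 1*3 = 3.
Iteration 3: no further components; recursion stops.
SUM(tot_qty) = 1 + 4 + 3 + 1 + 12 + 3 = 24.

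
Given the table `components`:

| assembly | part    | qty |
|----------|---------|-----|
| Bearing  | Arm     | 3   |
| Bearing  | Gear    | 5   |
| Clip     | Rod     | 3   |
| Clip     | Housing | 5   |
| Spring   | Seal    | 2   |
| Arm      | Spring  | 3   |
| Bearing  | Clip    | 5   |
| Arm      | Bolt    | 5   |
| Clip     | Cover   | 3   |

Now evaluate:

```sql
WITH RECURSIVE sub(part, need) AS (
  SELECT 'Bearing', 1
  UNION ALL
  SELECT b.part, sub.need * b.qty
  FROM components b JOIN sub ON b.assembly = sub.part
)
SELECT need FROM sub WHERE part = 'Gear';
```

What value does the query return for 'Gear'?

Base: (Bearing, need=1).
Iteration 1: components of {Bearing} -> Arm = 1*3 = 3, Clip = 1*5 = 5, Gear = 1*5 = 5.
Iteration 2: components of {Arm,Clip,Gear} -> Bolt = 3*5 = 15, Cover = 5*3 = 15, Housing = 5*5 = 25, Rod = 5*3 = 15, Spring = 3*3 = 9.
Iteration 3: components of {Bolt,Cover,Housing,Rod,Spring} -> Seal = 9*2 = 18.
Iteration 4: no further components; recursion stops.

5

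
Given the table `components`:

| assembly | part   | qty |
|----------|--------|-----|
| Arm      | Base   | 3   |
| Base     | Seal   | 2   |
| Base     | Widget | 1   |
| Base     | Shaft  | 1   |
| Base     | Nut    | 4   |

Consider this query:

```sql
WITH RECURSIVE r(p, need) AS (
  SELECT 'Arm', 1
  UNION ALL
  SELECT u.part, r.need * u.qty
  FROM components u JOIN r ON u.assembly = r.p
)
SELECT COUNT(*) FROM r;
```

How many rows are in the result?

6

Base: (Arm, need=1).
Iteration 1: components of {Arm} -> Base = 1*3 = 3.
Iteration 2: components of {Base} -> Nut = 3*4 = 12, Seal = 3*2 = 6, Shaft = 3*1 = 3, Widget = 3*1 = 3.
Iteration 3: no further components; recursion stops.
Total rows emitted: 6.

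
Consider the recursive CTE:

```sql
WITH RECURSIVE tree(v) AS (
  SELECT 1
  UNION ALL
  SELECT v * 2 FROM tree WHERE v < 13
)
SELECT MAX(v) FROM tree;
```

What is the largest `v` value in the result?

16

Base: v=1.
Iteration 1: 1 < 13 holds -> v = 1 * 2 = 2.
Iteration 2: 2 < 13 holds -> v = 2 * 2 = 4.
Iteration 3: 4 < 13 holds -> v = 4 * 2 = 8.
Iteration 4: 8 < 13 holds -> v = 8 * 2 = 16.
Iteration 5: 16 < 13 fails; recursion stops.
v values: 1, 2, 4, 8, 16; the maximum is 16.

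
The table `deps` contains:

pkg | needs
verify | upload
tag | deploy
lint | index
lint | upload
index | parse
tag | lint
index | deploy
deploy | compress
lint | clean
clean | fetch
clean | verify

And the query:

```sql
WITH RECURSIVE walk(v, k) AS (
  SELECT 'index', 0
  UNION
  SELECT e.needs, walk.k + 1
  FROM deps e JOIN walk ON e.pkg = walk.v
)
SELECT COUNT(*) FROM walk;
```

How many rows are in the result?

Base: (index, k=0).
Iteration 1: edges from {index} -> (deploy, k=1), (parse, k=1).
Iteration 2: edges from {deploy,parse} -> (compress, k=2).
Iteration 3: no outgoing edges from {compress}; recursion stops.
Total rows emitted: 4.

4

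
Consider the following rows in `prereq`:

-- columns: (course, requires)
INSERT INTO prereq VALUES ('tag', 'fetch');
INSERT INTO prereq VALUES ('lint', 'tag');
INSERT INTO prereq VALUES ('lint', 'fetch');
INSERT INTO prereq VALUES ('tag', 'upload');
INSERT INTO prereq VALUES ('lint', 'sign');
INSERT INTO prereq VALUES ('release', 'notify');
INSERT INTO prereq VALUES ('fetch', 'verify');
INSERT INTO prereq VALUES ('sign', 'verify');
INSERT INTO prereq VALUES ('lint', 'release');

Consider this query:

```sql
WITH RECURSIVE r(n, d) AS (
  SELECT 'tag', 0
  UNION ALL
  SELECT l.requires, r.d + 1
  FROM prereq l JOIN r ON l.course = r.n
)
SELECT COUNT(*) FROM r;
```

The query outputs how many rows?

4

Base: (tag, d=0).
Iteration 1: edges from {tag} -> (fetch, d=1), (upload, d=1).
Iteration 2: edges from {fetch,upload} -> (verify, d=2).
Iteration 3: no outgoing edges from {verify}; recursion stops.
Total rows emitted: 4.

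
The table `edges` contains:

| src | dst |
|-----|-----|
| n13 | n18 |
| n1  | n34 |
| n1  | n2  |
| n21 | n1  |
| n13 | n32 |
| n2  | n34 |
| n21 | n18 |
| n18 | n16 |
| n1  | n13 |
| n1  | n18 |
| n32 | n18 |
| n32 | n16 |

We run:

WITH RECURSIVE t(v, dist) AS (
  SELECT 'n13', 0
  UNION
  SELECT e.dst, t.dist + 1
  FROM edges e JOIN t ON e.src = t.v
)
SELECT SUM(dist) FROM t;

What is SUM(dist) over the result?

Base: (n13, dist=0).
Iteration 1: edges from {n13} -> (n18, dist=1), (n32, dist=1).
Iteration 2: edges from {n18,n32} -> (n16, dist=2), (n18, dist=2). [UNION drops 1 duplicate row(s)]
Iteration 3: edges from {n16,n18} -> (n16, dist=3).
Iteration 4: no outgoing edges from {n16}; recursion stops.
SUM(dist) = 0 + 1 + 1 + 2 + 2 + 3 = 9.

9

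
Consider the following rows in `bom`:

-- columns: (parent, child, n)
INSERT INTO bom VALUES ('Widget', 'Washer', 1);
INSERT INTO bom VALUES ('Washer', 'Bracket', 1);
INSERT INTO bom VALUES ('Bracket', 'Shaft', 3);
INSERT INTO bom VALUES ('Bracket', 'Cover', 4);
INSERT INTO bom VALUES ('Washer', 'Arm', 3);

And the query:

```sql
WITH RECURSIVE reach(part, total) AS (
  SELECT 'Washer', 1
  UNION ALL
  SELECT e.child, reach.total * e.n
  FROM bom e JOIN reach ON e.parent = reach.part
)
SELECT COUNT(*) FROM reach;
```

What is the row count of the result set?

Base: (Washer, total=1).
Iteration 1: components of {Washer} -> Arm = 1*3 = 3, Bracket = 1*1 = 1.
Iteration 2: components of {Arm,Bracket} -> Cover = 1*4 = 4, Shaft = 1*3 = 3.
Iteration 3: no further components; recursion stops.
Total rows emitted: 5.

5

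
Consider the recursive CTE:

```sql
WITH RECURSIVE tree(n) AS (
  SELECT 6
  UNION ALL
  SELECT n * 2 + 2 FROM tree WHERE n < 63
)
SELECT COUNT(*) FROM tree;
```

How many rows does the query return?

5

Base: n=6.
Iteration 1: 6 < 63 holds -> n = 6 * 2 + 2 = 14.
Iteration 2: 14 < 63 holds -> n = 14 * 2 + 2 = 30.
Iteration 3: 30 < 63 holds -> n = 30 * 2 + 2 = 62.
Iteration 4: 62 < 63 holds -> n = 62 * 2 + 2 = 126.
Iteration 5: 126 < 63 fails; recursion stops.
Total rows emitted: 5.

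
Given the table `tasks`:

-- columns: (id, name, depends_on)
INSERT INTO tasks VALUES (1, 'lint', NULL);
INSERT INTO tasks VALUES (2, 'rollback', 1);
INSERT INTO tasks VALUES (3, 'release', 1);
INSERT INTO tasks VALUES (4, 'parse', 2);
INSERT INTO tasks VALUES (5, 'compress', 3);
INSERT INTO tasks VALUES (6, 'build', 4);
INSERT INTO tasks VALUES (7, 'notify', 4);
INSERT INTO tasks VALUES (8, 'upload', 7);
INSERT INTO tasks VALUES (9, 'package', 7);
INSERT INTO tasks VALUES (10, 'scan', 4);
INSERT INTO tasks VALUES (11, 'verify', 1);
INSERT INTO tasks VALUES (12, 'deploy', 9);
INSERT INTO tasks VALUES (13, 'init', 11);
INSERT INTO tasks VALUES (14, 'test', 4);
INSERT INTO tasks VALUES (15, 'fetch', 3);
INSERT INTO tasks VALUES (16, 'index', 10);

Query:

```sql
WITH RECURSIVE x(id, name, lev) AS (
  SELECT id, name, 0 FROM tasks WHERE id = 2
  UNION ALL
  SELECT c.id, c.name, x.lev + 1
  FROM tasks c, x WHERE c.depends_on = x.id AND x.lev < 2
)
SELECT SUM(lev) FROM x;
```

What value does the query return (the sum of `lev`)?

9

Base: id=2 (rollback) at lev 0.
Iteration 1: rows with depends_on in {2} -> parse (id 4, lev 1).
Iteration 2: rows with depends_on in {4} -> build (id 6, lev 2), notify (id 7, lev 2), scan (id 10, lev 2), test (id 14, lev 2).
Iteration 3: lev < 2 fails for all current rows; recursion stops.
SUM(lev) = 0 + 1 + 2 + 2 + 2 + 2 = 9.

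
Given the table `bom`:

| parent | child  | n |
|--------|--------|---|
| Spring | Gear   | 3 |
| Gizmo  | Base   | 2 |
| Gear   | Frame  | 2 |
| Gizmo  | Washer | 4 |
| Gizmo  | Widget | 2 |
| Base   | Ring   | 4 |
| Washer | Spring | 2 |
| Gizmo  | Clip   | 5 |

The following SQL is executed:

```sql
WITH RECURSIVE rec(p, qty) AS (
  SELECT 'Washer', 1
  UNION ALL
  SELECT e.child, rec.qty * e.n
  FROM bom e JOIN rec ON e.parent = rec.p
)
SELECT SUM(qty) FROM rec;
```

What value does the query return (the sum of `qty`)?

Base: (Washer, qty=1).
Iteration 1: components of {Washer} -> Spring = 1*2 = 2.
Iteration 2: components of {Spring} -> Gear = 2*3 = 6.
Iteration 3: components of {Gear} -> Frame = 6*2 = 12.
Iteration 4: no further components; recursion stops.
SUM(qty) = 1 + 2 + 6 + 12 = 21.

21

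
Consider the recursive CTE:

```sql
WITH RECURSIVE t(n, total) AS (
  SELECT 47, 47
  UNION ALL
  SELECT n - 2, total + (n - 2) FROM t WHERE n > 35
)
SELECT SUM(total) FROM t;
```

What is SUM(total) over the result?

Base: n=47, total=47.
Iteration 1: 47 > 35 holds -> n = 47 - 2 = 45, total = 47 + 45 = 92.
Iteration 2: 45 > 35 holds -> n = 45 - 2 = 43, total = 92 + 43 = 135.
Iteration 3: 43 > 35 holds -> n = 43 - 2 = 41, total = 135 + 41 = 176.
Iteration 4: 41 > 35 holds -> n = 41 - 2 = 39, total = 176 + 39 = 215.
Iteration 5: 39 > 35 holds -> n = 39 - 2 = 37, total = 215 + 37 = 252.
Iteration 6: 37 > 35 holds -> n = 37 - 2 = 35, total = 252 + 35 = 287.
Iteration 7: 35 > 35 fails; recursion stops.
SUM(total) = 47 + 92 + 135 + 176 + 215 + 252 + 287 = 1204.

1204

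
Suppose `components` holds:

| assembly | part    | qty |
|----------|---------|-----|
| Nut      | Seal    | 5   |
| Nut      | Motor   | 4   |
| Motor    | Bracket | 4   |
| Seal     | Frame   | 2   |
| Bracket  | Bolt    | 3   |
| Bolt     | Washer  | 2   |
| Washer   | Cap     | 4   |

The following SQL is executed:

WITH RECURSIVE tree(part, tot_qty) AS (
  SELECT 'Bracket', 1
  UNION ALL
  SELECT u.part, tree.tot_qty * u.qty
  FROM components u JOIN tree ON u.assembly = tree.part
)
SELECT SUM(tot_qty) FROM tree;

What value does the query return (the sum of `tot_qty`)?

34

Base: (Bracket, tot_qty=1).
Iteration 1: components of {Bracket} -> Bolt = 1*3 = 3.
Iteration 2: components of {Bolt} -> Washer = 3*2 = 6.
Iteration 3: components of {Washer} -> Cap = 6*4 = 24.
Iteration 4: no further components; recursion stops.
SUM(tot_qty) = 1 + 3 + 6 + 24 = 34.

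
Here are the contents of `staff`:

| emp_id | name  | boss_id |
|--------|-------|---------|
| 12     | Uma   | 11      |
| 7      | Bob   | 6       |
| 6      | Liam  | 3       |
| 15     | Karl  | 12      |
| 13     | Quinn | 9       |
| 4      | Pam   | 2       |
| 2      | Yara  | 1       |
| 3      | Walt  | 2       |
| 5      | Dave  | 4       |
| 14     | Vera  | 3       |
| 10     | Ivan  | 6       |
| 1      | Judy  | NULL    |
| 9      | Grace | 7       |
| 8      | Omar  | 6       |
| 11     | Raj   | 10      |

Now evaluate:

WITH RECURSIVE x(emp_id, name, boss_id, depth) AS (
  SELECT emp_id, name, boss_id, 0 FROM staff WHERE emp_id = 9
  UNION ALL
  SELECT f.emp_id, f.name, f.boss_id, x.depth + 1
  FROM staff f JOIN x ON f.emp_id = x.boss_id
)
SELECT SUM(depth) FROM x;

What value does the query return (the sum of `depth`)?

15

Base: emp_id=9 (Grace), boss_id=7, depth 0.
Iteration 1: join on emp_id=7 -> Bob (id 7, boss_id=6, depth 1).
Iteration 2: join on emp_id=6 -> Liam (id 6, boss_id=3, depth 2).
Iteration 3: join on emp_id=3 -> Walt (id 3, boss_id=2, depth 3).
Iteration 4: join on emp_id=2 -> Yara (id 2, boss_id=1, depth 4).
Iteration 5: join on emp_id=1 -> Judy (id 1, boss_id=NULL, depth 5).
Iteration 6: boss_id is NULL; no match; recursion stops.
SUM(depth) = 0 + 1 + 2 + 3 + 4 + 5 = 15.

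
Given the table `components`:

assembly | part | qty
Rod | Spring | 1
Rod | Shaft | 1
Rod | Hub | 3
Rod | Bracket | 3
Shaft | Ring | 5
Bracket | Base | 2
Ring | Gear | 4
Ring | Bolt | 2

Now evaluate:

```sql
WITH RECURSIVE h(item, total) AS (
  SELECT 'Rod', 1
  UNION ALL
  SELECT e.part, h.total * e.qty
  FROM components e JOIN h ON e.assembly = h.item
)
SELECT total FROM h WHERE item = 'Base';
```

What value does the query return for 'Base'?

6

Base: (Rod, total=1).
Iteration 1: components of {Rod} -> Bracket = 1*3 = 3, Hub = 1*3 = 3, Shaft = 1*1 = 1, Spring = 1*1 = 1.
Iteration 2: components of {Bracket,Hub,Shaft,Spring} -> Base = 3*2 = 6, Ring = 1*5 = 5.
Iteration 3: components of {Base,Ring} -> Bolt = 5*2 = 10, Gear = 5*4 = 20.
Iteration 4: no further components; recursion stops.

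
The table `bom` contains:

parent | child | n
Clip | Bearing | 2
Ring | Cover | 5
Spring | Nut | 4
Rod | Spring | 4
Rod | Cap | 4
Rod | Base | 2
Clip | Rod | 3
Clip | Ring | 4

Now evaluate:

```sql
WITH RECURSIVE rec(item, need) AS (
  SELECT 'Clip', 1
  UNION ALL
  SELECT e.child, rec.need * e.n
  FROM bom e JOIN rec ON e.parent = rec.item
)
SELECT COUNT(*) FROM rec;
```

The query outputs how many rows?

Base: (Clip, need=1).
Iteration 1: components of {Clip} -> Bearing = 1*2 = 2, Ring = 1*4 = 4, Rod = 1*3 = 3.
Iteration 2: components of {Bearing,Ring,Rod} -> Base = 3*2 = 6, Cap = 3*4 = 12, Cover = 4*5 = 20, Spring = 3*4 = 12.
Iteration 3: components of {Base,Cap,Cover,Spring} -> Nut = 12*4 = 48.
Iteration 4: no further components; recursion stops.
Total rows emitted: 9.

9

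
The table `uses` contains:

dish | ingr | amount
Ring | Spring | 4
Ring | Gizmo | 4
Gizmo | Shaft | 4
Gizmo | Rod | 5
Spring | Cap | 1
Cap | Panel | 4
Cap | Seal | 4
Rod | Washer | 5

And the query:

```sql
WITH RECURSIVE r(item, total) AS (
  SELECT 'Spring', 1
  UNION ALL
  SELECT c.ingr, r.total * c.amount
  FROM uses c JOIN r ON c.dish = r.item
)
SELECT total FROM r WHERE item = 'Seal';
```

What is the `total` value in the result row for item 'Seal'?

4

Base: (Spring, total=1).
Iteration 1: components of {Spring} -> Cap = 1*1 = 1.
Iteration 2: components of {Cap} -> Panel = 1*4 = 4, Seal = 1*4 = 4.
Iteration 3: no further components; recursion stops.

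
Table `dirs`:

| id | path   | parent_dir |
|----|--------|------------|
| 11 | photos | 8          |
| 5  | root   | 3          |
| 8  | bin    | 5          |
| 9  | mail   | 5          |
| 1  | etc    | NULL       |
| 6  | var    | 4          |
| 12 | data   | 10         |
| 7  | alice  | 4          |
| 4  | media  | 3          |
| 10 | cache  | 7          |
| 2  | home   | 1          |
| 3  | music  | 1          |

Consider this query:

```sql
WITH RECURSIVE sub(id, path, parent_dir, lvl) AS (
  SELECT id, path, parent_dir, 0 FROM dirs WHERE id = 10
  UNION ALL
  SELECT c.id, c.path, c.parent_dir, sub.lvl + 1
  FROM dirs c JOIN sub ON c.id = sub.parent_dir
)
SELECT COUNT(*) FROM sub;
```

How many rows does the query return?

5

Base: id=10 (cache), parent_dir=7, lvl 0.
Iteration 1: join on id=7 -> alice (id 7, parent_dir=4, lvl 1).
Iteration 2: join on id=4 -> media (id 4, parent_dir=3, lvl 2).
Iteration 3: join on id=3 -> music (id 3, parent_dir=1, lvl 3).
Iteration 4: join on id=1 -> etc (id 1, parent_dir=NULL, lvl 4).
Iteration 5: parent_dir is NULL; no match; recursion stops.
Total rows emitted: 5.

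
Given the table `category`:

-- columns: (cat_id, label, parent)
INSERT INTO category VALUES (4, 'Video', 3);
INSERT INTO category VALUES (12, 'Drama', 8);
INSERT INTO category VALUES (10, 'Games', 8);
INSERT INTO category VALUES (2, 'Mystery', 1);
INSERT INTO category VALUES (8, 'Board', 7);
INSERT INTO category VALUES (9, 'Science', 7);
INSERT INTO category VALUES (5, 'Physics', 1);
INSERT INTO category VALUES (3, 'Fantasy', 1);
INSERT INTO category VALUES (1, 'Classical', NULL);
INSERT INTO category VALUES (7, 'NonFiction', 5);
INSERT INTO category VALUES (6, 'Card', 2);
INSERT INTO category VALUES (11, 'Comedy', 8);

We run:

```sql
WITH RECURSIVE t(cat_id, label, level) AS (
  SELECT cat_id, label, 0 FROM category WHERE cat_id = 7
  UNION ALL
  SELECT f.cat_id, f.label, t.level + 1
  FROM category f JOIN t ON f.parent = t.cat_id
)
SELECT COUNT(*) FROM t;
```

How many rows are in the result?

Base: cat_id=7 (NonFiction) at level 0.
Iteration 1: rows with parent in {7} -> Board (id 8, level 1), Science (id 9, level 1).
Iteration 2: rows with parent in {8,9} -> Games (id 10, level 2), Comedy (id 11, level 2), Drama (id 12, level 2).
Iteration 3: no rows with parent in {10,11,12}; recursion stops.
Total rows emitted: 6.

6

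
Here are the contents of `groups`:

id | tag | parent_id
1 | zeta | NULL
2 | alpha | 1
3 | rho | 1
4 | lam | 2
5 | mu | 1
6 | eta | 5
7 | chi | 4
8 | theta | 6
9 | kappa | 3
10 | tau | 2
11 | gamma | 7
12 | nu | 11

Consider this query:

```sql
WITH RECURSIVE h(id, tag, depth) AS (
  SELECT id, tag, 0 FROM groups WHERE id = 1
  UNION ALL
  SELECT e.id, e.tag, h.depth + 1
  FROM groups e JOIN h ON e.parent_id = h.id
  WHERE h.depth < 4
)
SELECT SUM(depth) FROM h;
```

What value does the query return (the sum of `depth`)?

Base: id=1 (zeta) at depth 0.
Iteration 1: rows with parent_id in {1} -> alpha (id 2, depth 1), rho (id 3, depth 1), mu (id 5, depth 1).
Iteration 2: rows with parent_id in {2,3,5} -> lam (id 4, depth 2), eta (id 6, depth 2), kappa (id 9, depth 2), tau (id 10, depth 2).
Iteration 3: rows with parent_id in {4,6,9,10} -> chi (id 7, depth 3), theta (id 8, depth 3).
Iteration 4: rows with parent_id in {7,8} -> gamma (id 11, depth 4).
Iteration 5: depth < 4 fails for all current rows; recursion stops.
SUM(depth) = 0 + 1 + 1 + 1 + 2 + 2 + 2 + 2 + 3 + 3 + 4 = 21.

21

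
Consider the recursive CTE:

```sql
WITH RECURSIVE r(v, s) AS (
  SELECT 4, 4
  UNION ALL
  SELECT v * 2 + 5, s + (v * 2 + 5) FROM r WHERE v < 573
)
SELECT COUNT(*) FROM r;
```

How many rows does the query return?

8

Base: v=4, s=4.
Iteration 1: 4 < 573 holds -> v = 4 * 2 + 5 = 13, s = 4 + 13 = 17.
Iteration 2: 13 < 573 holds -> v = 13 * 2 + 5 = 31, s = 17 + 31 = 48.
Iteration 3: 31 < 573 holds -> v = 31 * 2 + 5 = 67, s = 48 + 67 = 115.
Iteration 4: 67 < 573 holds -> v = 67 * 2 + 5 = 139, s = 115 + 139 = 254.
Iteration 5: 139 < 573 holds -> v = 139 * 2 + 5 = 283, s = 254 + 283 = 537.
Iteration 6: 283 < 573 holds -> v = 283 * 2 + 5 = 571, s = 537 + 571 = 1108.
Iteration 7: 571 < 573 holds -> v = 571 * 2 + 5 = 1147, s = 1108 + 1147 = 2255.
Iteration 8: 1147 < 573 fails; recursion stops.
Total rows emitted: 8.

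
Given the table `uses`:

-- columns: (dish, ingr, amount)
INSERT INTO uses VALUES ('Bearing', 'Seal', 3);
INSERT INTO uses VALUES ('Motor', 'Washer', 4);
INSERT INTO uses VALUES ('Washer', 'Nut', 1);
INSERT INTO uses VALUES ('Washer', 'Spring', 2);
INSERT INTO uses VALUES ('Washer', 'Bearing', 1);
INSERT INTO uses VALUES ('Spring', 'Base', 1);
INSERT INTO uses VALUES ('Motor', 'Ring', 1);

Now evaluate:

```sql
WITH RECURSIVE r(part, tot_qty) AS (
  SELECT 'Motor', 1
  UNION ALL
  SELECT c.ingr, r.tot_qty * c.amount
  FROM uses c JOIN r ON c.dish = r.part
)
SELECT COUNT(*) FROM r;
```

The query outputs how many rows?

Base: (Motor, tot_qty=1).
Iteration 1: components of {Motor} -> Ring = 1*1 = 1, Washer = 1*4 = 4.
Iteration 2: components of {Ring,Washer} -> Bearing = 4*1 = 4, Nut = 4*1 = 4, Spring = 4*2 = 8.
Iteration 3: components of {Bearing,Nut,Spring} -> Base = 8*1 = 8, Seal = 4*3 = 12.
Iteration 4: no further components; recursion stops.
Total rows emitted: 8.

8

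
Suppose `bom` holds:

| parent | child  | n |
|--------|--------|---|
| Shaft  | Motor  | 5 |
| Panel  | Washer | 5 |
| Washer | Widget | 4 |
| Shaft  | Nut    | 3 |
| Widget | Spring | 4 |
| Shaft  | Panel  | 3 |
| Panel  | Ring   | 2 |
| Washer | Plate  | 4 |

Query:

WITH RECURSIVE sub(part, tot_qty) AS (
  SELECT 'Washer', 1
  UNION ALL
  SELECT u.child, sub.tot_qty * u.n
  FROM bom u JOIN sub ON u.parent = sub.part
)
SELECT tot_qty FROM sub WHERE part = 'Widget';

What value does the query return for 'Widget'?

4

Base: (Washer, tot_qty=1).
Iteration 1: components of {Washer} -> Plate = 1*4 = 4, Widget = 1*4 = 4.
Iteration 2: components of {Plate,Widget} -> Spring = 4*4 = 16.
Iteration 3: no further components; recursion stops.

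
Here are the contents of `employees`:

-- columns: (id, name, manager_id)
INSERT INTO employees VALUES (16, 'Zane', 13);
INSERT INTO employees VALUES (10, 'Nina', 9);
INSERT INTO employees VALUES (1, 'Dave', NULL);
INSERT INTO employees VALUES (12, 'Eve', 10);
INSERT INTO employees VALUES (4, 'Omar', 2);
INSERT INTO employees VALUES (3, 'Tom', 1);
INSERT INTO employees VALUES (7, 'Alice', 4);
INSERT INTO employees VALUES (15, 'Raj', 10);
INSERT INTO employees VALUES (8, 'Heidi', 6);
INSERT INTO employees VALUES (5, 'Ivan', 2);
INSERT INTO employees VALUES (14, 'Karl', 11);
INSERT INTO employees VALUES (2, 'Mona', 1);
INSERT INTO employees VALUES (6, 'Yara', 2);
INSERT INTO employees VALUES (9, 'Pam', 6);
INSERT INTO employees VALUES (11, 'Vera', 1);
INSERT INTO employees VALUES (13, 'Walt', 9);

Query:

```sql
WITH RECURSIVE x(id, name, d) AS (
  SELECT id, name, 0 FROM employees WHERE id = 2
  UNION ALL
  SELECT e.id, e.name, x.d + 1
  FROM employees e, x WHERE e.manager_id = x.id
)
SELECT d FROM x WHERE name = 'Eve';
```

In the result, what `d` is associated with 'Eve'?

Base: id=2 (Mona) at d 0.
Iteration 1: rows with manager_id in {2} -> Omar (id 4, d 1), Ivan (id 5, d 1), Yara (id 6, d 1).
Iteration 2: rows with manager_id in {4,5,6} -> Alice (id 7, d 2), Heidi (id 8, d 2), Pam (id 9, d 2).
Iteration 3: rows with manager_id in {7,8,9} -> Nina (id 10, d 3), Walt (id 13, d 3).
Iteration 4: rows with manager_id in {10,13} -> Eve (id 12, d 4), Raj (id 15, d 4), Zane (id 16, d 4).
Iteration 5: no rows with manager_id in {12,15,16}; recursion stops.

4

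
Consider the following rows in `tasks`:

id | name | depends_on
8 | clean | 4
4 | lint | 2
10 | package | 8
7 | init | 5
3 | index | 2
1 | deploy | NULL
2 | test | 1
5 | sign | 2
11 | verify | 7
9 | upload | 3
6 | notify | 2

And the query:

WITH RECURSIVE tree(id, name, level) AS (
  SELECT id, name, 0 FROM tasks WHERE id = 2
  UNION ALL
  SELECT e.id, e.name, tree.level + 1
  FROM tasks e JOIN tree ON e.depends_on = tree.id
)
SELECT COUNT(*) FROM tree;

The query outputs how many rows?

10

Base: id=2 (test) at level 0.
Iteration 1: rows with depends_on in {2} -> index (id 3, level 1), lint (id 4, level 1), sign (id 5, level 1), notify (id 6, level 1).
Iteration 2: rows with depends_on in {3,4,5,6} -> init (id 7, level 2), clean (id 8, level 2), upload (id 9, level 2).
Iteration 3: rows with depends_on in {7,8,9} -> package (id 10, level 3), verify (id 11, level 3).
Iteration 4: no rows with depends_on in {10,11}; recursion stops.
Total rows emitted: 10.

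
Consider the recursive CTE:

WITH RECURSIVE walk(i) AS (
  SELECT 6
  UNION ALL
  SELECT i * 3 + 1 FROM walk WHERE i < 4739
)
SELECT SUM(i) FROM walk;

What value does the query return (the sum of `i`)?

21316

Base: i=6.
Iteration 1: 6 < 4739 holds -> i = 6 * 3 + 1 = 19.
Iteration 2: 19 < 4739 holds -> i = 19 * 3 + 1 = 58.
Iteration 3: 58 < 4739 holds -> i = 58 * 3 + 1 = 175.
Iteration 4: 175 < 4739 holds -> i = 175 * 3 + 1 = 526.
Iteration 5: 526 < 4739 holds -> i = 526 * 3 + 1 = 1579.
Iteration 6: 1579 < 4739 holds -> i = 1579 * 3 + 1 = 4738.
Iteration 7: 4738 < 4739 holds -> i = 4738 * 3 + 1 = 14215.
Iteration 8: 14215 < 4739 fails; recursion stops.
SUM(i) = 6 + 19 + 58 + 175 + 526 + 1579 + 4738 + 14215 = 21316.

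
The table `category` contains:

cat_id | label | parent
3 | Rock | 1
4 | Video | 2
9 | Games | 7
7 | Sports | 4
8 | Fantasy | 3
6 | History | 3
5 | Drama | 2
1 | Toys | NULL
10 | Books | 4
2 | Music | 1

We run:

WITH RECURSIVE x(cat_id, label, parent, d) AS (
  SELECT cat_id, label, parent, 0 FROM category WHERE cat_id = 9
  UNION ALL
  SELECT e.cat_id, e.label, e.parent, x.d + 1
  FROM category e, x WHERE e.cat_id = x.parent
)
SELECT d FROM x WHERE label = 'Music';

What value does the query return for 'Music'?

Base: cat_id=9 (Games), parent=7, d 0.
Iteration 1: join on cat_id=7 -> Sports (id 7, parent=4, d 1).
Iteration 2: join on cat_id=4 -> Video (id 4, parent=2, d 2).
Iteration 3: join on cat_id=2 -> Music (id 2, parent=1, d 3).
Iteration 4: join on cat_id=1 -> Toys (id 1, parent=NULL, d 4).
Iteration 5: parent is NULL; no match; recursion stops.

3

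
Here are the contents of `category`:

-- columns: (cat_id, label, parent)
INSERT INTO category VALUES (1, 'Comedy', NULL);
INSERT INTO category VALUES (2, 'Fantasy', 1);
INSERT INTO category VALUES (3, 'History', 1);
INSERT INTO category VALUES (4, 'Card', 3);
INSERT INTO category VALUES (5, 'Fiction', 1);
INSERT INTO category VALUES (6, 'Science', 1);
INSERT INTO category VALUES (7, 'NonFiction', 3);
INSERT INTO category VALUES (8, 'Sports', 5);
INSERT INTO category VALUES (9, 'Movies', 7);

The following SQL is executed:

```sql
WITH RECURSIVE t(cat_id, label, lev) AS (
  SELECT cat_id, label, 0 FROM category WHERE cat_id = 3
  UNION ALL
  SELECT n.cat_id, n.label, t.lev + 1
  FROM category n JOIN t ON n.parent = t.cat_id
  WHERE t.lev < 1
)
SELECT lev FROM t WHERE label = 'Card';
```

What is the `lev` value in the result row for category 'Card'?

1

Base: cat_id=3 (History) at lev 0.
Iteration 1: rows with parent in {3} -> Card (id 4, lev 1), NonFiction (id 7, lev 1).
Iteration 2: lev < 1 fails for all current rows; recursion stops.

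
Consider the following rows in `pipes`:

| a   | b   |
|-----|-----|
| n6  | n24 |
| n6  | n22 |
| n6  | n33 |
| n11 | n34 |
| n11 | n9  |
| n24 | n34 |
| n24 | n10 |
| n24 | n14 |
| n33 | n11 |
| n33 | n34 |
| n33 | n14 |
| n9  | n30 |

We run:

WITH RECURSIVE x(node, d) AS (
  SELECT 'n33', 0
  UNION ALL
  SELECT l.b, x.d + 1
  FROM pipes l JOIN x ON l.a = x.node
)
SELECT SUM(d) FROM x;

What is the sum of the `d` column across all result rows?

Base: (n33, d=0).
Iteration 1: edges from {n33} -> (n11, d=1), (n14, d=1), (n34, d=1).
Iteration 2: edges from {n11,n14,n34} -> (n34, d=2), (n9, d=2).
Iteration 3: edges from {n34,n9} -> (n30, d=3).
Iteration 4: no outgoing edges from {n30}; recursion stops.
SUM(d) = 0 + 1 + 1 + 1 + 2 + 2 + 3 = 10.

10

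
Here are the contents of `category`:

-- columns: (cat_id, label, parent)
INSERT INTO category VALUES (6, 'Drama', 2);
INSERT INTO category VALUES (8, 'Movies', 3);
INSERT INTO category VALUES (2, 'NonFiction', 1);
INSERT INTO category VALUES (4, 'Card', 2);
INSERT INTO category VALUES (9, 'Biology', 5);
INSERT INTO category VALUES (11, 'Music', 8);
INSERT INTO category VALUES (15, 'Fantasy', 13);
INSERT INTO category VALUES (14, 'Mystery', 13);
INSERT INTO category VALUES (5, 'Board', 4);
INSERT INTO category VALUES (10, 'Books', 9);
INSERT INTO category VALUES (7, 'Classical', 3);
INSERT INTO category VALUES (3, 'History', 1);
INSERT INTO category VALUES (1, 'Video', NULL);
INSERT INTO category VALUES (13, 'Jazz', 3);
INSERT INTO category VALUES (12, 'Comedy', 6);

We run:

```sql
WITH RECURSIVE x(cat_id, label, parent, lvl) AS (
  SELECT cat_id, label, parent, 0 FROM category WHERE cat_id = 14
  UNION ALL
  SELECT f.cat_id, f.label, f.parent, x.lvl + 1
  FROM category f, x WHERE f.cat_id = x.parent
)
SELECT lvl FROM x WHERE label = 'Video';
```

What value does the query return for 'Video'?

3

Base: cat_id=14 (Mystery), parent=13, lvl 0.
Iteration 1: join on cat_id=13 -> Jazz (id 13, parent=3, lvl 1).
Iteration 2: join on cat_id=3 -> History (id 3, parent=1, lvl 2).
Iteration 3: join on cat_id=1 -> Video (id 1, parent=NULL, lvl 3).
Iteration 4: parent is NULL; no match; recursion stops.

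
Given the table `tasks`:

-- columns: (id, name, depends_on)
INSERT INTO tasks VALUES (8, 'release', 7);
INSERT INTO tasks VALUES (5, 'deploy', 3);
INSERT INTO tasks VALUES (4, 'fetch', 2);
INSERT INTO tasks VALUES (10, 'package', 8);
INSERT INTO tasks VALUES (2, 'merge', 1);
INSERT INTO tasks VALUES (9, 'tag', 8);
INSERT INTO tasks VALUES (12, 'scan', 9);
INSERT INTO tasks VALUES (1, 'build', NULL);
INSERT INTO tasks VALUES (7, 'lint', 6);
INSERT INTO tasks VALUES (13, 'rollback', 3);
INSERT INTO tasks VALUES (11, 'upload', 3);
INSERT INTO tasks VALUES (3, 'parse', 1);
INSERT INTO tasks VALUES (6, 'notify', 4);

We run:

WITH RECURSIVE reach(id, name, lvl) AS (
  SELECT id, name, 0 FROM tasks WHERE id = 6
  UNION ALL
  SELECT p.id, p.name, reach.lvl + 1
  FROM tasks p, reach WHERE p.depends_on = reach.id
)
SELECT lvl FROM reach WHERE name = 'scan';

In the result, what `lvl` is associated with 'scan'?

4

Base: id=6 (notify) at lvl 0.
Iteration 1: rows with depends_on in {6} -> lint (id 7, lvl 1).
Iteration 2: rows with depends_on in {7} -> release (id 8, lvl 2).
Iteration 3: rows with depends_on in {8} -> tag (id 9, lvl 3), package (id 10, lvl 3).
Iteration 4: rows with depends_on in {9,10} -> scan (id 12, lvl 4).
Iteration 5: no rows with depends_on in {12}; recursion stops.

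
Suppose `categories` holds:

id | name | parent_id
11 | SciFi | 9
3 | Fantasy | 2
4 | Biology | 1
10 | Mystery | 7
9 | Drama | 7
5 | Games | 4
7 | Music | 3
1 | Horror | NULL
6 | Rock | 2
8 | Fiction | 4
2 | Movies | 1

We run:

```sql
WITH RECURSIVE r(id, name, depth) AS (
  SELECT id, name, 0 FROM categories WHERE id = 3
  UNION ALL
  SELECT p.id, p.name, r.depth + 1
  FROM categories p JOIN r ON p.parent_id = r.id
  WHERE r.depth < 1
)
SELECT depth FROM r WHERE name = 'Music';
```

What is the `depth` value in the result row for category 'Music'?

Base: id=3 (Fantasy) at depth 0.
Iteration 1: rows with parent_id in {3} -> Music (id 7, depth 1).
Iteration 2: depth < 1 fails for all current rows; recursion stops.

1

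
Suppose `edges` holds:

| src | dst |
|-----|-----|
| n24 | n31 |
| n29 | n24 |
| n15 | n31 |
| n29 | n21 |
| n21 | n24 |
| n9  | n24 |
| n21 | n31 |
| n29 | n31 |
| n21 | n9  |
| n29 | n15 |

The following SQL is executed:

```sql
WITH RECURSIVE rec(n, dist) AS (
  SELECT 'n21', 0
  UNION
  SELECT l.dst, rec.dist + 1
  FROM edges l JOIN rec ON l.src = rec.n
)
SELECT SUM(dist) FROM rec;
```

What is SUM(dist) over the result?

Base: (n21, dist=0).
Iteration 1: edges from {n21} -> (n24, dist=1), (n31, dist=1), (n9, dist=1).
Iteration 2: edges from {n24,n31,n9} -> (n24, dist=2), (n31, dist=2).
Iteration 3: edges from {n24,n31} -> (n31, dist=3).
Iteration 4: no outgoing edges from {n31}; recursion stops.
SUM(dist) = 0 + 1 + 1 + 1 + 2 + 2 + 3 = 10.

10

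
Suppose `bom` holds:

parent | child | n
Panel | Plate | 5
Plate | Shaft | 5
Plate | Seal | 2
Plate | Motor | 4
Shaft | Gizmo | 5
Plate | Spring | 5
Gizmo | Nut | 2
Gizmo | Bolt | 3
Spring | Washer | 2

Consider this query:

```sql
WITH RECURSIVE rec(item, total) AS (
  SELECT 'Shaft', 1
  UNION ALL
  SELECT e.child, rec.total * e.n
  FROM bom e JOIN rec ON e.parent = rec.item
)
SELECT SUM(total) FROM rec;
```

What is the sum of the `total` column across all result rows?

31

Base: (Shaft, total=1).
Iteration 1: components of {Shaft} -> Gizmo = 1*5 = 5.
Iteration 2: components of {Gizmo} -> Bolt = 5*3 = 15, Nut = 5*2 = 10.
Iteration 3: no further components; recursion stops.
SUM(total) = 1 + 5 + 10 + 15 = 31.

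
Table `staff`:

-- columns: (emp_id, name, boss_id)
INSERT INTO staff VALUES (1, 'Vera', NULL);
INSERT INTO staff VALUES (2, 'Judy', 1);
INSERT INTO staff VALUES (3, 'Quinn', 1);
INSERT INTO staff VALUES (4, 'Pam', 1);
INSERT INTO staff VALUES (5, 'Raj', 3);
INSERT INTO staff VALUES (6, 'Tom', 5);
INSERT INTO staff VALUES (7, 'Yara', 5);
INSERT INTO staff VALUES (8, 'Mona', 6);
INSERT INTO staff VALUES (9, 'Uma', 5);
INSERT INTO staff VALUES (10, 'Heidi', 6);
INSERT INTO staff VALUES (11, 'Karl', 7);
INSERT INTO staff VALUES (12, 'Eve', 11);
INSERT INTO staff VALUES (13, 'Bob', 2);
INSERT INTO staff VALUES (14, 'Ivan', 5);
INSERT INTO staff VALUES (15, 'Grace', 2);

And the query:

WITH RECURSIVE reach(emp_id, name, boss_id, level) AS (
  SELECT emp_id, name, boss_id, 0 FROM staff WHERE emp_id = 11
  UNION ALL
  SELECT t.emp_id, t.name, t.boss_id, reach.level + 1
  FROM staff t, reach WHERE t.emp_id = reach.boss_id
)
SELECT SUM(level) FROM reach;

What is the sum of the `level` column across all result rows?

10

Base: emp_id=11 (Karl), boss_id=7, level 0.
Iteration 1: join on emp_id=7 -> Yara (id 7, boss_id=5, level 1).
Iteration 2: join on emp_id=5 -> Raj (id 5, boss_id=3, level 2).
Iteration 3: join on emp_id=3 -> Quinn (id 3, boss_id=1, level 3).
Iteration 4: join on emp_id=1 -> Vera (id 1, boss_id=NULL, level 4).
Iteration 5: boss_id is NULL; no match; recursion stops.
SUM(level) = 0 + 1 + 2 + 3 + 4 = 10.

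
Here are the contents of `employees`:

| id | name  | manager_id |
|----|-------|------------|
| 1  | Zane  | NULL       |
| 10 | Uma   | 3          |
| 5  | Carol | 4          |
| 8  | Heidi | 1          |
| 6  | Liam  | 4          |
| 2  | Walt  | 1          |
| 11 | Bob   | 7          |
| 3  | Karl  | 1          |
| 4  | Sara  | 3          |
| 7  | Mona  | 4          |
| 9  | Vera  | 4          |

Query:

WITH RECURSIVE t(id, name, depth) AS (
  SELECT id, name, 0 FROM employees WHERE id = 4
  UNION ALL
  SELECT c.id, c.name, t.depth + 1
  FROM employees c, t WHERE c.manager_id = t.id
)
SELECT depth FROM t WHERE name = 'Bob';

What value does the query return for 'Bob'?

2

Base: id=4 (Sara) at depth 0.
Iteration 1: rows with manager_id in {4} -> Carol (id 5, depth 1), Liam (id 6, depth 1), Mona (id 7, depth 1), Vera (id 9, depth 1).
Iteration 2: rows with manager_id in {5,6,7,9} -> Bob (id 11, depth 2).
Iteration 3: no rows with manager_id in {11}; recursion stops.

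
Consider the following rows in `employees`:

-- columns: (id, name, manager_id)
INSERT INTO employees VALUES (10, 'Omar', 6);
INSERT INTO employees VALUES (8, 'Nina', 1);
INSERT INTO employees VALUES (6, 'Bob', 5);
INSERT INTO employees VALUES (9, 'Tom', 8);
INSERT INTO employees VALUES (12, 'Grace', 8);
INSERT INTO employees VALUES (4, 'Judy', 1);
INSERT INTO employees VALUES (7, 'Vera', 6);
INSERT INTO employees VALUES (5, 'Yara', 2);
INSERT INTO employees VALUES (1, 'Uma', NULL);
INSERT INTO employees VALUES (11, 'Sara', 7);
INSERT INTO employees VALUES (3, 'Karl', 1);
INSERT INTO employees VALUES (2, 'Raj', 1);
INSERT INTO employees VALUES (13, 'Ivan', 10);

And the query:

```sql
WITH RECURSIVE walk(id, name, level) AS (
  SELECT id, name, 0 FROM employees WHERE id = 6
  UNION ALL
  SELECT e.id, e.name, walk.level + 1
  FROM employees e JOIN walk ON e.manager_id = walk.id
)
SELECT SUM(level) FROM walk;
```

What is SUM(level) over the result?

Base: id=6 (Bob) at level 0.
Iteration 1: rows with manager_id in {6} -> Vera (id 7, level 1), Omar (id 10, level 1).
Iteration 2: rows with manager_id in {7,10} -> Sara (id 11, level 2), Ivan (id 13, level 2).
Iteration 3: no rows with manager_id in {11,13}; recursion stops.
SUM(level) = 0 + 1 + 1 + 2 + 2 = 6.

6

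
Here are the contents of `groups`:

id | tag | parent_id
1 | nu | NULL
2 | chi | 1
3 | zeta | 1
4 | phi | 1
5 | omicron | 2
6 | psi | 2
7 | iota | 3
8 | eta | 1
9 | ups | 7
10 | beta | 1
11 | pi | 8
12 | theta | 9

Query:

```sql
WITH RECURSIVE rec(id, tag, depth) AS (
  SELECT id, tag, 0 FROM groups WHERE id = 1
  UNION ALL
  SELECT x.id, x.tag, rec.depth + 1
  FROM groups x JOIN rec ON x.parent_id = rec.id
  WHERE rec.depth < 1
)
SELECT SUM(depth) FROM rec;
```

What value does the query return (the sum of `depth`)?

5

Base: id=1 (nu) at depth 0.
Iteration 1: rows with parent_id in {1} -> chi (id 2, depth 1), zeta (id 3, depth 1), phi (id 4, depth 1), eta (id 8, depth 1), beta (id 10, depth 1).
Iteration 2: depth < 1 fails for all current rows; recursion stops.
SUM(depth) = 0 + 1 + 1 + 1 + 1 + 1 = 5.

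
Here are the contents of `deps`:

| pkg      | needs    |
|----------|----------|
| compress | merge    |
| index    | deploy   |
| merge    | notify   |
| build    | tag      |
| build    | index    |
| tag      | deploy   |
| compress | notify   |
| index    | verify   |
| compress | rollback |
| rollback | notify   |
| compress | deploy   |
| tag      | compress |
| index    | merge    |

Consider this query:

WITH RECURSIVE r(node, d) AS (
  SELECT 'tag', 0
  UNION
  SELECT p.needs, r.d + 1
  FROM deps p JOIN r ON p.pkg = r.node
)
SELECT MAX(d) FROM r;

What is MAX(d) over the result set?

3

Base: (tag, d=0).
Iteration 1: edges from {tag} -> (compress, d=1), (deploy, d=1).
Iteration 2: edges from {compress,deploy} -> (deploy, d=2), (merge, d=2), (notify, d=2), (rollback, d=2).
Iteration 3: edges from {deploy,merge,notify,rollback} -> (notify, d=3). [UNION drops 1 duplicate row(s)]
Iteration 4: no outgoing edges from {notify}; recursion stops.
d values: 0, 1, 1, 2, 2, 2, 2, 3; the maximum is 3.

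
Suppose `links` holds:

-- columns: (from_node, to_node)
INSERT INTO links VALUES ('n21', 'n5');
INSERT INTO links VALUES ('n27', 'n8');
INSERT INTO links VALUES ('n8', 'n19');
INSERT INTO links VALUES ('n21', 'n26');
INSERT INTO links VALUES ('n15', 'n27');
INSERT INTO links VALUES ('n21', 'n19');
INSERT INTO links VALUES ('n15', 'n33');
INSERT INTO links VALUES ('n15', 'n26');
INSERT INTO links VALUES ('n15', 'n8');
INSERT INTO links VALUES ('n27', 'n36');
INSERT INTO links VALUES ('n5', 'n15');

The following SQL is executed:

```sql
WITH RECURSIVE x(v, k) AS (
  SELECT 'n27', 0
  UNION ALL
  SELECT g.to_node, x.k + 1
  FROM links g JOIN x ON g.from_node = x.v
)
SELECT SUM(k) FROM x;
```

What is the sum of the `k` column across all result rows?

4

Base: (n27, k=0).
Iteration 1: edges from {n27} -> (n36, k=1), (n8, k=1).
Iteration 2: edges from {n36,n8} -> (n19, k=2).
Iteration 3: no outgoing edges from {n19}; recursion stops.
SUM(k) = 0 + 1 + 1 + 2 = 4.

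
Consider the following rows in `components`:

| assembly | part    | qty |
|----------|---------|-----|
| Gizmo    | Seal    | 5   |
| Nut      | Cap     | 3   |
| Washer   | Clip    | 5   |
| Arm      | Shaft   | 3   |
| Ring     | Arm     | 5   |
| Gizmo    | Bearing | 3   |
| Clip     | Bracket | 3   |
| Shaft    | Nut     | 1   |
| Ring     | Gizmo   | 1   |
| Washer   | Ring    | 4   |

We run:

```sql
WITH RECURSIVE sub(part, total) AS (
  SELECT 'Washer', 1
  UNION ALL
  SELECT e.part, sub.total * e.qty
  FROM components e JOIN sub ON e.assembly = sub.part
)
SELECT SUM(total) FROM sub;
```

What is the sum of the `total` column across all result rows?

381

Base: (Washer, total=1).
Iteration 1: components of {Washer} -> Clip = 1*5 = 5, Ring = 1*4 = 4.
Iteration 2: components of {Clip,Ring} -> Arm = 4*5 = 20, Bracket = 5*3 = 15, Gizmo = 4*1 = 4.
Iteration 3: components of {Arm,Bracket,Gizmo} -> Bearing = 4*3 = 12, Seal = 4*5 = 20, Shaft = 20*3 = 60.
Iteration 4: components of {Bearing,Seal,Shaft} -> Nut = 60*1 = 60.
Iteration 5: components of {Nut} -> Cap = 60*3 = 180.
Iteration 6: no further components; recursion stops.
SUM(total) = 1 + 5 + 4 + 15 + 20 + 4 + 60 + 20 + 12 + 60 + 180 = 381.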